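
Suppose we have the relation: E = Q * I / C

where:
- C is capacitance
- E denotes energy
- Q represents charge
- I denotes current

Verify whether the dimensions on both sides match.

No

C (capacitance) has dimensions [I^2 L^-2 M^-1 T^4].
E (energy) has dimensions [L^2 M T^-2].
Q (charge) has dimensions [I T].
I (current) has dimensions [I].

Left side: [L^2 M T^-2]
Right side: [L^2 M T^-3]

The two sides have different dimensions, so the equation is NOT dimensionally consistent.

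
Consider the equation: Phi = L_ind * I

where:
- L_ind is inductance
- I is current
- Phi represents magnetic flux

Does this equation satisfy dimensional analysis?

Yes

L_ind (inductance) has dimensions [I^-2 L^2 M T^-2].
I (current) has dimensions [I].
Phi (magnetic flux) has dimensions [I^-1 L^2 M T^-2].

Left side: [I^-1 L^2 M T^-2]
Right side: [I^-1 L^2 M T^-2]

Both sides have the same dimensions, so the equation is dimensionally consistent.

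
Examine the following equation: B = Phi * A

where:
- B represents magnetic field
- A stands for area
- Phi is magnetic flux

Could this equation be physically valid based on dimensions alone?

No

B (magnetic field) has dimensions [I^-1 M T^-2].
A (area) has dimensions [L^2].
Phi (magnetic flux) has dimensions [I^-1 L^2 M T^-2].

Left side: [I^-1 M T^-2]
Right side: [I^-1 L^4 M T^-2]

The two sides have different dimensions, so the equation is NOT dimensionally consistent.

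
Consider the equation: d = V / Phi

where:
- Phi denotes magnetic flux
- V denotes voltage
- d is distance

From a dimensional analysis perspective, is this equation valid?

No

Phi (magnetic flux) has dimensions [I^-1 L^2 M T^-2].
V (voltage) has dimensions [I^-1 L^2 M T^-3].
d (distance) has dimensions [L].

Left side: [L]
Right side: [T^-1]

The two sides have different dimensions, so the equation is NOT dimensionally consistent.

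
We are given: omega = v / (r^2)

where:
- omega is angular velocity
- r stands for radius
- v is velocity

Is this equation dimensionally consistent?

No

omega (angular velocity) has dimensions [T^-1].
r (radius) has dimensions [L].
v (velocity) has dimensions [L T^-1].

Left side: [T^-1]
Right side: [L^-1 T^-1]

The two sides have different dimensions, so the equation is NOT dimensionally consistent.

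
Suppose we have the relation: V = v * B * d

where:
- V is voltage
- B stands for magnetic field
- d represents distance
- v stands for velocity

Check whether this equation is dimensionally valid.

Yes

V (voltage) has dimensions [I^-1 L^2 M T^-3].
B (magnetic field) has dimensions [I^-1 M T^-2].
d (distance) has dimensions [L].
v (velocity) has dimensions [L T^-1].

Left side: [I^-1 L^2 M T^-3]
Right side: [I^-1 L^2 M T^-3]

Both sides have the same dimensions, so the equation is dimensionally consistent.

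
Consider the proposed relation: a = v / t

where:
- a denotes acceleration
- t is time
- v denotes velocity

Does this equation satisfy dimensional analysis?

Yes

a (acceleration) has dimensions [L T^-2].
t (time) has dimensions [T].
v (velocity) has dimensions [L T^-1].

Left side: [L T^-2]
Right side: [L T^-2]

Both sides have the same dimensions, so the equation is dimensionally consistent.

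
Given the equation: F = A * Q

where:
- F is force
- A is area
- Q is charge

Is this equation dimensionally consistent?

No

F (force) has dimensions [L M T^-2].
A (area) has dimensions [L^2].
Q (charge) has dimensions [I T].

Left side: [L M T^-2]
Right side: [I L^2 T]

The two sides have different dimensions, so the equation is NOT dimensionally consistent.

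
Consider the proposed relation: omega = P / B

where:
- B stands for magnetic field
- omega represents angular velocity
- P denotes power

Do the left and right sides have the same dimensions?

No

B (magnetic field) has dimensions [I^-1 M T^-2].
omega (angular velocity) has dimensions [T^-1].
P (power) has dimensions [L^2 M T^-3].

Left side: [T^-1]
Right side: [I L^2 T^-1]

The two sides have different dimensions, so the equation is NOT dimensionally consistent.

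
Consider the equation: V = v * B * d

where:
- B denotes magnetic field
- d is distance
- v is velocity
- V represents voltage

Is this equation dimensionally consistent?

Yes

B (magnetic field) has dimensions [I^-1 M T^-2].
d (distance) has dimensions [L].
v (velocity) has dimensions [L T^-1].
V (voltage) has dimensions [I^-1 L^2 M T^-3].

Left side: [I^-1 L^2 M T^-3]
Right side: [I^-1 L^2 M T^-3]

Both sides have the same dimensions, so the equation is dimensionally consistent.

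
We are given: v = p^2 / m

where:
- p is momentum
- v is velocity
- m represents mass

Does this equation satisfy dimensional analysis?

No

p (momentum) has dimensions [L M T^-1].
v (velocity) has dimensions [L T^-1].
m (mass) has dimensions [M].

Left side: [L T^-1]
Right side: [L^2 M T^-2]

The two sides have different dimensions, so the equation is NOT dimensionally consistent.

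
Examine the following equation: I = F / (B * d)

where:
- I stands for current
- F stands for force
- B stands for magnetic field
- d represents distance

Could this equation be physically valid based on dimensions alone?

Yes

I (current) has dimensions [I].
F (force) has dimensions [L M T^-2].
B (magnetic field) has dimensions [I^-1 M T^-2].
d (distance) has dimensions [L].

Left side: [I]
Right side: [I]

Both sides have the same dimensions, so the equation is dimensionally consistent.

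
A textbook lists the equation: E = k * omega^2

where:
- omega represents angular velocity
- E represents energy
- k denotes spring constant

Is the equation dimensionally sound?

No

omega (angular velocity) has dimensions [T^-1].
E (energy) has dimensions [L^2 M T^-2].
k (spring constant) has dimensions [M T^-2].

Left side: [L^2 M T^-2]
Right side: [M T^-4]

The two sides have different dimensions, so the equation is NOT dimensionally consistent.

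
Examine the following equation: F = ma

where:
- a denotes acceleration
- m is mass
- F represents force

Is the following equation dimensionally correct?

Yes

a (acceleration) has dimensions [L T^-2].
m (mass) has dimensions [M].
F (force) has dimensions [L M T^-2].

Left side: [L M T^-2]
Right side: [L M T^-2]

Both sides have the same dimensions, so the equation is dimensionally consistent.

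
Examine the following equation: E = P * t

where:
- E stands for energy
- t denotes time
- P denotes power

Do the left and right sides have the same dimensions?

Yes

E (energy) has dimensions [L^2 M T^-2].
t (time) has dimensions [T].
P (power) has dimensions [L^2 M T^-3].

Left side: [L^2 M T^-2]
Right side: [L^2 M T^-2]

Both sides have the same dimensions, so the equation is dimensionally consistent.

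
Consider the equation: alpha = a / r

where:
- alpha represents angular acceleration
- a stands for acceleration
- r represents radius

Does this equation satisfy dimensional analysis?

Yes

alpha (angular acceleration) has dimensions [T^-2].
a (acceleration) has dimensions [L T^-2].
r (radius) has dimensions [L].

Left side: [T^-2]
Right side: [T^-2]

Both sides have the same dimensions, so the equation is dimensionally consistent.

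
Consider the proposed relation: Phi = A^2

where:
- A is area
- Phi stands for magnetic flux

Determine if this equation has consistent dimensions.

No

A (area) has dimensions [L^2].
Phi (magnetic flux) has dimensions [I^-1 L^2 M T^-2].

Left side: [I^-1 L^2 M T^-2]
Right side: [L^4]

The two sides have different dimensions, so the equation is NOT dimensionally consistent.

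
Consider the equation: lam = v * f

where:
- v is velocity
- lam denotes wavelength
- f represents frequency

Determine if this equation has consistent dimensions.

No

v (velocity) has dimensions [L T^-1].
lam (wavelength) has dimensions [L].
f (frequency) has dimensions [T^-1].

Left side: [L]
Right side: [L T^-2]

The two sides have different dimensions, so the equation is NOT dimensionally consistent.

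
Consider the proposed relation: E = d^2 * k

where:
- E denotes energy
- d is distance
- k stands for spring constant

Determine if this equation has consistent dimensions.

Yes

E (energy) has dimensions [L^2 M T^-2].
d (distance) has dimensions [L].
k (spring constant) has dimensions [M T^-2].

Left side: [L^2 M T^-2]
Right side: [L^2 M T^-2]

Both sides have the same dimensions, so the equation is dimensionally consistent.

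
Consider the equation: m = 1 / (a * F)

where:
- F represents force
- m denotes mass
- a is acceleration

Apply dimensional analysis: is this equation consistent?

No

F (force) has dimensions [L M T^-2].
m (mass) has dimensions [M].
a (acceleration) has dimensions [L T^-2].

Left side: [M]
Right side: [L^-2 M^-1 T^4]

The two sides have different dimensions, so the equation is NOT dimensionally consistent.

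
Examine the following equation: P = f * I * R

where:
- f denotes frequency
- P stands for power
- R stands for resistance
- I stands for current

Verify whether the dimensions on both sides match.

No

f (frequency) has dimensions [T^-1].
P (power) has dimensions [L^2 M T^-3].
R (resistance) has dimensions [I^-2 L^2 M T^-3].
I (current) has dimensions [I].

Left side: [L^2 M T^-3]
Right side: [I^-1 L^2 M T^-4]

The two sides have different dimensions, so the equation is NOT dimensionally consistent.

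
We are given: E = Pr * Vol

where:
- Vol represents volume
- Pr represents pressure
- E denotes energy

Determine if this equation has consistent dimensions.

Yes

Vol (volume) has dimensions [L^3].
Pr (pressure) has dimensions [L^-1 M T^-2].
E (energy) has dimensions [L^2 M T^-2].

Left side: [L^2 M T^-2]
Right side: [L^2 M T^-2]

Both sides have the same dimensions, so the equation is dimensionally consistent.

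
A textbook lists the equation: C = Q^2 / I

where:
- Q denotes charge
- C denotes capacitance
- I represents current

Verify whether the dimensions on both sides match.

No

Q (charge) has dimensions [I T].
C (capacitance) has dimensions [I^2 L^-2 M^-1 T^4].
I (current) has dimensions [I].

Left side: [I^2 L^-2 M^-1 T^4]
Right side: [I T^2]

The two sides have different dimensions, so the equation is NOT dimensionally consistent.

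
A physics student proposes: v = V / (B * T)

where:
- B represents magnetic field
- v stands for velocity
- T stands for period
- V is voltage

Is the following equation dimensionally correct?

No

B (magnetic field) has dimensions [I^-1 M T^-2].
v (velocity) has dimensions [L T^-1].
T (period) has dimensions [T].
V (voltage) has dimensions [I^-1 L^2 M T^-3].

Left side: [L T^-1]
Right side: [L^2 T^-2]

The two sides have different dimensions, so the equation is NOT dimensionally consistent.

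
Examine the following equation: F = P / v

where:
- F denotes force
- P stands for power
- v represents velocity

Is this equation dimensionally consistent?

Yes

F (force) has dimensions [L M T^-2].
P (power) has dimensions [L^2 M T^-3].
v (velocity) has dimensions [L T^-1].

Left side: [L M T^-2]
Right side: [L M T^-2]

Both sides have the same dimensions, so the equation is dimensionally consistent.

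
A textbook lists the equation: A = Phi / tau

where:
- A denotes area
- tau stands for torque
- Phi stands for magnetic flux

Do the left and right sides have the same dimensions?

No

A (area) has dimensions [L^2].
tau (torque) has dimensions [L^2 M T^-2].
Phi (magnetic flux) has dimensions [I^-1 L^2 M T^-2].

Left side: [L^2]
Right side: [I^-1]

The two sides have different dimensions, so the equation is NOT dimensionally consistent.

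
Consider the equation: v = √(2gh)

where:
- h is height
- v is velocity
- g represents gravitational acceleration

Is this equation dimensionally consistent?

Yes

h (height) has dimensions [L].
v (velocity) has dimensions [L T^-1].
g (gravitational acceleration) has dimensions [L T^-2].

Left side: [L T^-1]
Right side: [L T^-1]

Both sides have the same dimensions, so the equation is dimensionally consistent.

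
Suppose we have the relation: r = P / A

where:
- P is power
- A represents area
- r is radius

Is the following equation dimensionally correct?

No

P (power) has dimensions [L^2 M T^-3].
A (area) has dimensions [L^2].
r (radius) has dimensions [L].

Left side: [L]
Right side: [M T^-3]

The two sides have different dimensions, so the equation is NOT dimensionally consistent.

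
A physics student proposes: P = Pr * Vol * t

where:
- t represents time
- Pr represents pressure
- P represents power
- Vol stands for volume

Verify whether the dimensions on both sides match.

No

t (time) has dimensions [T].
Pr (pressure) has dimensions [L^-1 M T^-2].
P (power) has dimensions [L^2 M T^-3].
Vol (volume) has dimensions [L^3].

Left side: [L^2 M T^-3]
Right side: [L^2 M T^-1]

The two sides have different dimensions, so the equation is NOT dimensionally consistent.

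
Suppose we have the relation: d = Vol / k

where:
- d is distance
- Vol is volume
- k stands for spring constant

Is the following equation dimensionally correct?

No

d (distance) has dimensions [L].
Vol (volume) has dimensions [L^3].
k (spring constant) has dimensions [M T^-2].

Left side: [L]
Right side: [L^3 M^-1 T^2]

The two sides have different dimensions, so the equation is NOT dimensionally consistent.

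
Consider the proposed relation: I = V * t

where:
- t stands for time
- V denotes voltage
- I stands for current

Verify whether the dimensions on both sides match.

No

t (time) has dimensions [T].
V (voltage) has dimensions [I^-1 L^2 M T^-3].
I (current) has dimensions [I].

Left side: [I]
Right side: [I^-1 L^2 M T^-2]

The two sides have different dimensions, so the equation is NOT dimensionally consistent.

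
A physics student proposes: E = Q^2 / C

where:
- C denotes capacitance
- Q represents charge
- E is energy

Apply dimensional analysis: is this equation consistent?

Yes

C (capacitance) has dimensions [I^2 L^-2 M^-1 T^4].
Q (charge) has dimensions [I T].
E (energy) has dimensions [L^2 M T^-2].

Left side: [L^2 M T^-2]
Right side: [L^2 M T^-2]

Both sides have the same dimensions, so the equation is dimensionally consistent.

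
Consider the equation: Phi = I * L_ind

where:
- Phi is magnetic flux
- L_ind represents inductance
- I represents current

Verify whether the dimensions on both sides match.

Yes

Phi (magnetic flux) has dimensions [I^-1 L^2 M T^-2].
L_ind (inductance) has dimensions [I^-2 L^2 M T^-2].
I (current) has dimensions [I].

Left side: [I^-1 L^2 M T^-2]
Right side: [I^-1 L^2 M T^-2]

Both sides have the same dimensions, so the equation is dimensionally consistent.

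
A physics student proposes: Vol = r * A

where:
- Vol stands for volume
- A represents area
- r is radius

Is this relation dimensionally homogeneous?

Yes

Vol (volume) has dimensions [L^3].
A (area) has dimensions [L^2].
r (radius) has dimensions [L].

Left side: [L^3]
Right side: [L^3]

Both sides have the same dimensions, so the equation is dimensionally consistent.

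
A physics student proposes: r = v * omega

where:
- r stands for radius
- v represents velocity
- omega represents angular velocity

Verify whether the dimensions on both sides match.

No

r (radius) has dimensions [L].
v (velocity) has dimensions [L T^-1].
omega (angular velocity) has dimensions [T^-1].

Left side: [L]
Right side: [L T^-2]

The two sides have different dimensions, so the equation is NOT dimensionally consistent.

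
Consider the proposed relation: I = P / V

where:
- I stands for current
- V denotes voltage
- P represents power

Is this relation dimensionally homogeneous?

Yes

I (current) has dimensions [I].
V (voltage) has dimensions [I^-1 L^2 M T^-3].
P (power) has dimensions [L^2 M T^-3].

Left side: [I]
Right side: [I]

Both sides have the same dimensions, so the equation is dimensionally consistent.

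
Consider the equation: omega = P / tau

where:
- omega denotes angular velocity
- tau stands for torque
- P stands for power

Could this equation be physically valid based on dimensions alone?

Yes

omega (angular velocity) has dimensions [T^-1].
tau (torque) has dimensions [L^2 M T^-2].
P (power) has dimensions [L^2 M T^-3].

Left side: [T^-1]
Right side: [T^-1]

Both sides have the same dimensions, so the equation is dimensionally consistent.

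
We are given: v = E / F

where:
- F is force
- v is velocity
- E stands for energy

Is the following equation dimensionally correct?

No

F (force) has dimensions [L M T^-2].
v (velocity) has dimensions [L T^-1].
E (energy) has dimensions [L^2 M T^-2].

Left side: [L T^-1]
Right side: [L]

The two sides have different dimensions, so the equation is NOT dimensionally consistent.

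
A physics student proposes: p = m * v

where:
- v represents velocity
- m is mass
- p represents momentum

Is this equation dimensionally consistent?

Yes

v (velocity) has dimensions [L T^-1].
m (mass) has dimensions [M].
p (momentum) has dimensions [L M T^-1].

Left side: [L M T^-1]
Right side: [L M T^-1]

Both sides have the same dimensions, so the equation is dimensionally consistent.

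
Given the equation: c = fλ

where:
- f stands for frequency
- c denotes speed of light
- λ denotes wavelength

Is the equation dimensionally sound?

Yes

f (frequency) has dimensions [T^-1].
c (speed of light) has dimensions [L T^-1].
λ (wavelength) has dimensions [L].

Left side: [L T^-1]
Right side: [L T^-1]

Both sides have the same dimensions, so the equation is dimensionally consistent.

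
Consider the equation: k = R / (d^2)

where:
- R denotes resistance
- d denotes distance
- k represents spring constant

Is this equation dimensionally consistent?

No

R (resistance) has dimensions [I^-2 L^2 M T^-3].
d (distance) has dimensions [L].
k (spring constant) has dimensions [M T^-2].

Left side: [M T^-2]
Right side: [I^-2 M T^-3]

The two sides have different dimensions, so the equation is NOT dimensionally consistent.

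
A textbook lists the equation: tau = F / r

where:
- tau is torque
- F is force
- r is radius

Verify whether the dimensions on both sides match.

No

tau (torque) has dimensions [L^2 M T^-2].
F (force) has dimensions [L M T^-2].
r (radius) has dimensions [L].

Left side: [L^2 M T^-2]
Right side: [M T^-2]

The two sides have different dimensions, so the equation is NOT dimensionally consistent.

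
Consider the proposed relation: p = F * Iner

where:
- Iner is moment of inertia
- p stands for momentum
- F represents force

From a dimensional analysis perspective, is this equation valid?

No

Iner (moment of inertia) has dimensions [L^2 M].
p (momentum) has dimensions [L M T^-1].
F (force) has dimensions [L M T^-2].

Left side: [L M T^-1]
Right side: [L^3 M^2 T^-2]

The two sides have different dimensions, so the equation is NOT dimensionally consistent.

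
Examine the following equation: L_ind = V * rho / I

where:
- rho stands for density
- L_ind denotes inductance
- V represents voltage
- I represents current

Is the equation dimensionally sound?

No

rho (density) has dimensions [L^-3 M].
L_ind (inductance) has dimensions [I^-2 L^2 M T^-2].
V (voltage) has dimensions [I^-1 L^2 M T^-3].
I (current) has dimensions [I].

Left side: [I^-2 L^2 M T^-2]
Right side: [I^-2 L^-1 M^2 T^-3]

The two sides have different dimensions, so the equation is NOT dimensionally consistent.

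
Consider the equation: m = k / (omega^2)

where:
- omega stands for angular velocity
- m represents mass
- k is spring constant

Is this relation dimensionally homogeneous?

Yes

omega (angular velocity) has dimensions [T^-1].
m (mass) has dimensions [M].
k (spring constant) has dimensions [M T^-2].

Left side: [M]
Right side: [M]

Both sides have the same dimensions, so the equation is dimensionally consistent.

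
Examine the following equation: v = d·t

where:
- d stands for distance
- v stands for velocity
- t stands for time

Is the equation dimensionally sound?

No

d (distance) has dimensions [L].
v (velocity) has dimensions [L T^-1].
t (time) has dimensions [T].

Left side: [L T^-1]
Right side: [L T]

The two sides have different dimensions, so the equation is NOT dimensionally consistent.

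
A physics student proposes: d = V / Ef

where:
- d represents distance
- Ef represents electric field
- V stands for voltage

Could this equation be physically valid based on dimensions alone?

Yes

d (distance) has dimensions [L].
Ef (electric field) has dimensions [I^-1 L M T^-3].
V (voltage) has dimensions [I^-1 L^2 M T^-3].

Left side: [L]
Right side: [L]

Both sides have the same dimensions, so the equation is dimensionally consistent.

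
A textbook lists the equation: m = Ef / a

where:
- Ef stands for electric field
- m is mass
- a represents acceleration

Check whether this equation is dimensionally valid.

No

Ef (electric field) has dimensions [I^-1 L M T^-3].
m (mass) has dimensions [M].
a (acceleration) has dimensions [L T^-2].

Left side: [M]
Right side: [I^-1 M T^-1]

The two sides have different dimensions, so the equation is NOT dimensionally consistent.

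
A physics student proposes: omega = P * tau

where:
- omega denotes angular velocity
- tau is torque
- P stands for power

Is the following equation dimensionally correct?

No

omega (angular velocity) has dimensions [T^-1].
tau (torque) has dimensions [L^2 M T^-2].
P (power) has dimensions [L^2 M T^-3].

Left side: [T^-1]
Right side: [L^4 M^2 T^-5]

The two sides have different dimensions, so the equation is NOT dimensionally consistent.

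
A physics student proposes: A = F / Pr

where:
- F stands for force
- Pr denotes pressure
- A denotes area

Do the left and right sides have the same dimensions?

Yes

F (force) has dimensions [L M T^-2].
Pr (pressure) has dimensions [L^-1 M T^-2].
A (area) has dimensions [L^2].

Left side: [L^2]
Right side: [L^2]

Both sides have the same dimensions, so the equation is dimensionally consistent.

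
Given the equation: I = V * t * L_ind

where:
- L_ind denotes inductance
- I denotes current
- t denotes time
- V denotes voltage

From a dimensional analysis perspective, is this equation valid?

No

L_ind (inductance) has dimensions [I^-2 L^2 M T^-2].
I (current) has dimensions [I].
t (time) has dimensions [T].
V (voltage) has dimensions [I^-1 L^2 M T^-3].

Left side: [I]
Right side: [I^-3 L^4 M^2 T^-4]

The two sides have different dimensions, so the equation is NOT dimensionally consistent.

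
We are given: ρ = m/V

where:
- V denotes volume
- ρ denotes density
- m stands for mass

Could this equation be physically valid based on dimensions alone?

Yes

V (volume) has dimensions [L^3].
ρ (density) has dimensions [L^-3 M].
m (mass) has dimensions [M].

Left side: [L^-3 M]
Right side: [L^-3 M]

Both sides have the same dimensions, so the equation is dimensionally consistent.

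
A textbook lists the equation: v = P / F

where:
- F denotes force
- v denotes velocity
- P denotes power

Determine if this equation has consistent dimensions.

Yes

F (force) has dimensions [L M T^-2].
v (velocity) has dimensions [L T^-1].
P (power) has dimensions [L^2 M T^-3].

Left side: [L T^-1]
Right side: [L T^-1]

Both sides have the same dimensions, so the equation is dimensionally consistent.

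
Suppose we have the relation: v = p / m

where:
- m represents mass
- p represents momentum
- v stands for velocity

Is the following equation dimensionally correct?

Yes

m (mass) has dimensions [M].
p (momentum) has dimensions [L M T^-1].
v (velocity) has dimensions [L T^-1].

Left side: [L T^-1]
Right side: [L T^-1]

Both sides have the same dimensions, so the equation is dimensionally consistent.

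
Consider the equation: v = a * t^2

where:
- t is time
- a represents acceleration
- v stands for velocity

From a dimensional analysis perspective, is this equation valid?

No

t (time) has dimensions [T].
a (acceleration) has dimensions [L T^-2].
v (velocity) has dimensions [L T^-1].

Left side: [L T^-1]
Right side: [L]

The two sides have different dimensions, so the equation is NOT dimensionally consistent.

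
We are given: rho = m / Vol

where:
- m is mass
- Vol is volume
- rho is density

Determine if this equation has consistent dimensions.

Yes

m (mass) has dimensions [M].
Vol (volume) has dimensions [L^3].
rho (density) has dimensions [L^-3 M].

Left side: [L^-3 M]
Right side: [L^-3 M]

Both sides have the same dimensions, so the equation is dimensionally consistent.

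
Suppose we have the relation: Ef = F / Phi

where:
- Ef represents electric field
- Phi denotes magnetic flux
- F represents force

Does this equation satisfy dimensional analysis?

No

Ef (electric field) has dimensions [I^-1 L M T^-3].
Phi (magnetic flux) has dimensions [I^-1 L^2 M T^-2].
F (force) has dimensions [L M T^-2].

Left side: [I^-1 L M T^-3]
Right side: [I L^-1]

The two sides have different dimensions, so the equation is NOT dimensionally consistent.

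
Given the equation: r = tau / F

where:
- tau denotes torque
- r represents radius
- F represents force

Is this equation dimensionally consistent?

Yes

tau (torque) has dimensions [L^2 M T^-2].
r (radius) has dimensions [L].
F (force) has dimensions [L M T^-2].

Left side: [L]
Right side: [L]

Both sides have the same dimensions, so the equation is dimensionally consistent.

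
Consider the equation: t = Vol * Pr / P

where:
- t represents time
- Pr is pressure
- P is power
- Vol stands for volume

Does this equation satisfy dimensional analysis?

Yes

t (time) has dimensions [T].
Pr (pressure) has dimensions [L^-1 M T^-2].
P (power) has dimensions [L^2 M T^-3].
Vol (volume) has dimensions [L^3].

Left side: [T]
Right side: [T]

Both sides have the same dimensions, so the equation is dimensionally consistent.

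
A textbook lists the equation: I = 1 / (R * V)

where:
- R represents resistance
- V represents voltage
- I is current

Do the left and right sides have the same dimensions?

No

R (resistance) has dimensions [I^-2 L^2 M T^-3].
V (voltage) has dimensions [I^-1 L^2 M T^-3].
I (current) has dimensions [I].

Left side: [I]
Right side: [I^3 L^-4 M^-2 T^6]

The two sides have different dimensions, so the equation is NOT dimensionally consistent.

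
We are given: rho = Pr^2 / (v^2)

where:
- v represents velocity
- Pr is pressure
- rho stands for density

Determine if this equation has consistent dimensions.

No

v (velocity) has dimensions [L T^-1].
Pr (pressure) has dimensions [L^-1 M T^-2].
rho (density) has dimensions [L^-3 M].

Left side: [L^-3 M]
Right side: [L^-4 M^2 T^-2]

The two sides have different dimensions, so the equation is NOT dimensionally consistent.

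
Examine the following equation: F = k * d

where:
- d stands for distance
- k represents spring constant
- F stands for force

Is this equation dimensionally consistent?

Yes

d (distance) has dimensions [L].
k (spring constant) has dimensions [M T^-2].
F (force) has dimensions [L M T^-2].

Left side: [L M T^-2]
Right side: [L M T^-2]

Both sides have the same dimensions, so the equation is dimensionally consistent.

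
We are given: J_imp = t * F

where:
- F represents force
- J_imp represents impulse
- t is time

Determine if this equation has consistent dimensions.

Yes

F (force) has dimensions [L M T^-2].
J_imp (impulse) has dimensions [L M T^-1].
t (time) has dimensions [T].

Left side: [L M T^-1]
Right side: [L M T^-1]

Both sides have the same dimensions, so the equation is dimensionally consistent.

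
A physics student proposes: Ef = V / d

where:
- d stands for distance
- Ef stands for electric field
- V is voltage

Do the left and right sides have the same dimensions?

Yes

d (distance) has dimensions [L].
Ef (electric field) has dimensions [I^-1 L M T^-3].
V (voltage) has dimensions [I^-1 L^2 M T^-3].

Left side: [I^-1 L M T^-3]
Right side: [I^-1 L M T^-3]

Both sides have the same dimensions, so the equation is dimensionally consistent.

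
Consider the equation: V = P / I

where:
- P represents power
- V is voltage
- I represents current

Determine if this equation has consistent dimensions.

Yes

P (power) has dimensions [L^2 M T^-3].
V (voltage) has dimensions [I^-1 L^2 M T^-3].
I (current) has dimensions [I].

Left side: [I^-1 L^2 M T^-3]
Right side: [I^-1 L^2 M T^-3]

Both sides have the same dimensions, so the equation is dimensionally consistent.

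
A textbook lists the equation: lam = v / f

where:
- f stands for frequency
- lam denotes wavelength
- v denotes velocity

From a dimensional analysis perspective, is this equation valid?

Yes

f (frequency) has dimensions [T^-1].
lam (wavelength) has dimensions [L].
v (velocity) has dimensions [L T^-1].

Left side: [L]
Right side: [L]

Both sides have the same dimensions, so the equation is dimensionally consistent.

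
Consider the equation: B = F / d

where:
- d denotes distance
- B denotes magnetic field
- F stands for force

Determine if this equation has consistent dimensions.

No

d (distance) has dimensions [L].
B (magnetic field) has dimensions [I^-1 M T^-2].
F (force) has dimensions [L M T^-2].

Left side: [I^-1 M T^-2]
Right side: [M T^-2]

The two sides have different dimensions, so the equation is NOT dimensionally consistent.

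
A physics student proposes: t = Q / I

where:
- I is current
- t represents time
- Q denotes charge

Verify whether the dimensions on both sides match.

Yes

I (current) has dimensions [I].
t (time) has dimensions [T].
Q (charge) has dimensions [I T].

Left side: [T]
Right side: [T]

Both sides have the same dimensions, so the equation is dimensionally consistent.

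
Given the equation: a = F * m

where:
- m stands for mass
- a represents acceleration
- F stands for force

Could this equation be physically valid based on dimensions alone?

No

m (mass) has dimensions [M].
a (acceleration) has dimensions [L T^-2].
F (force) has dimensions [L M T^-2].

Left side: [L T^-2]
Right side: [L M^2 T^-2]

The two sides have different dimensions, so the equation is NOT dimensionally consistent.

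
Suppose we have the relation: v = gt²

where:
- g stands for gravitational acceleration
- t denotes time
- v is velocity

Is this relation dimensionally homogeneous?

No

g (gravitational acceleration) has dimensions [L T^-2].
t (time) has dimensions [T].
v (velocity) has dimensions [L T^-1].

Left side: [L T^-1]
Right side: [L]

The two sides have different dimensions, so the equation is NOT dimensionally consistent.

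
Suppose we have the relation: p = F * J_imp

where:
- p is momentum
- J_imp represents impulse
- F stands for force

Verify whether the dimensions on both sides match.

No

p (momentum) has dimensions [L M T^-1].
J_imp (impulse) has dimensions [L M T^-1].
F (force) has dimensions [L M T^-2].

Left side: [L M T^-1]
Right side: [L^2 M^2 T^-3]

The two sides have different dimensions, so the equation is NOT dimensionally consistent.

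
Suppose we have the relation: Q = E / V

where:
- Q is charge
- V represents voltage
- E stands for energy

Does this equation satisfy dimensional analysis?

Yes

Q (charge) has dimensions [I T].
V (voltage) has dimensions [I^-1 L^2 M T^-3].
E (energy) has dimensions [L^2 M T^-2].

Left side: [I T]
Right side: [I T]

Both sides have the same dimensions, so the equation is dimensionally consistent.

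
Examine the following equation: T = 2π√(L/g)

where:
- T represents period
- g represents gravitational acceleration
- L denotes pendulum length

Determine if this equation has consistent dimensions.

Yes

T (period) has dimensions [T].
g (gravitational acceleration) has dimensions [L T^-2].
L (pendulum length) has dimensions [L].

Left side: [T]
Right side: [T]

Both sides have the same dimensions, so the equation is dimensionally consistent.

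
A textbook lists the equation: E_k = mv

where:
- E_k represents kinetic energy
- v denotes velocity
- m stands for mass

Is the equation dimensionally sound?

No

E_k (kinetic energy) has dimensions [L^2 M T^-2].
v (velocity) has dimensions [L T^-1].
m (mass) has dimensions [M].

Left side: [L^2 M T^-2]
Right side: [L M T^-1]

The two sides have different dimensions, so the equation is NOT dimensionally consistent.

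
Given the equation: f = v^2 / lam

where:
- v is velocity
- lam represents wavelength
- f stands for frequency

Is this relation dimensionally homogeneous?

No

v (velocity) has dimensions [L T^-1].
lam (wavelength) has dimensions [L].
f (frequency) has dimensions [T^-1].

Left side: [T^-1]
Right side: [L T^-2]

The two sides have different dimensions, so the equation is NOT dimensionally consistent.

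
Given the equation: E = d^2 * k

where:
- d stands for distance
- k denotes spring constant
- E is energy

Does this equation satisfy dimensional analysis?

Yes

d (distance) has dimensions [L].
k (spring constant) has dimensions [M T^-2].
E (energy) has dimensions [L^2 M T^-2].

Left side: [L^2 M T^-2]
Right side: [L^2 M T^-2]

Both sides have the same dimensions, so the equation is dimensionally consistent.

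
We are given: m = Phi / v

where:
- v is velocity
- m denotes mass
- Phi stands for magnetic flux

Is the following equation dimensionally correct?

No

v (velocity) has dimensions [L T^-1].
m (mass) has dimensions [M].
Phi (magnetic flux) has dimensions [I^-1 L^2 M T^-2].

Left side: [M]
Right side: [I^-1 L M T^-1]

The two sides have different dimensions, so the equation is NOT dimensionally consistent.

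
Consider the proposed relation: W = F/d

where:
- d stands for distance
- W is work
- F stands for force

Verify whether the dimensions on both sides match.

No

d (distance) has dimensions [L].
W (work) has dimensions [L^2 M T^-2].
F (force) has dimensions [L M T^-2].

Left side: [L^2 M T^-2]
Right side: [M T^-2]

The two sides have different dimensions, so the equation is NOT dimensionally consistent.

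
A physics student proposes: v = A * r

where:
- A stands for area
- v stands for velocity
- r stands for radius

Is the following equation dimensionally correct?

No

A (area) has dimensions [L^2].
v (velocity) has dimensions [L T^-1].
r (radius) has dimensions [L].

Left side: [L T^-1]
Right side: [L^3]

The two sides have different dimensions, so the equation is NOT dimensionally consistent.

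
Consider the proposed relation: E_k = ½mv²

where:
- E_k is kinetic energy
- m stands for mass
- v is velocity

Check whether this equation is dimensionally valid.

Yes

E_k (kinetic energy) has dimensions [L^2 M T^-2].
m (mass) has dimensions [M].
v (velocity) has dimensions [L T^-1].

Left side: [L^2 M T^-2]
Right side: [L^2 M T^-2]

Both sides have the same dimensions, so the equation is dimensionally consistent.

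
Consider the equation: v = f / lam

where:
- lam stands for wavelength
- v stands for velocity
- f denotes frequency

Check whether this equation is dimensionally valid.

No

lam (wavelength) has dimensions [L].
v (velocity) has dimensions [L T^-1].
f (frequency) has dimensions [T^-1].

Left side: [L T^-1]
Right side: [L^-1 T^-1]

The two sides have different dimensions, so the equation is NOT dimensionally consistent.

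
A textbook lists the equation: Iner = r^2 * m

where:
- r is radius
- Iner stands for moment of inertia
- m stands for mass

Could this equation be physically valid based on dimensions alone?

Yes

r (radius) has dimensions [L].
Iner (moment of inertia) has dimensions [L^2 M].
m (mass) has dimensions [M].

Left side: [L^2 M]
Right side: [L^2 M]

Both sides have the same dimensions, so the equation is dimensionally consistent.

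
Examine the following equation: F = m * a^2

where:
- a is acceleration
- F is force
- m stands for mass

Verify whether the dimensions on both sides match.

No

a (acceleration) has dimensions [L T^-2].
F (force) has dimensions [L M T^-2].
m (mass) has dimensions [M].

Left side: [L M T^-2]
Right side: [L^2 M T^-4]

The two sides have different dimensions, so the equation is NOT dimensionally consistent.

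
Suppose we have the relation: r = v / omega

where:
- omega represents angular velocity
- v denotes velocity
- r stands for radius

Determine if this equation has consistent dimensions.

Yes

omega (angular velocity) has dimensions [T^-1].
v (velocity) has dimensions [L T^-1].
r (radius) has dimensions [L].

Left side: [L]
Right side: [L]

Both sides have the same dimensions, so the equation is dimensionally consistent.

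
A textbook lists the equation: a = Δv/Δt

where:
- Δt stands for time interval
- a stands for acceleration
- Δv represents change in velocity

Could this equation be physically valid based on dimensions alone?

Yes

Δt (time interval) has dimensions [T].
a (acceleration) has dimensions [L T^-2].
Δv (change in velocity) has dimensions [L T^-1].

Left side: [L T^-2]
Right side: [L T^-2]

Both sides have the same dimensions, so the equation is dimensionally consistent.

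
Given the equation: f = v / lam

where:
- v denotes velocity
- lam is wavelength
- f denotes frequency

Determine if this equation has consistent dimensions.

Yes

v (velocity) has dimensions [L T^-1].
lam (wavelength) has dimensions [L].
f (frequency) has dimensions [T^-1].

Left side: [T^-1]
Right side: [T^-1]

Both sides have the same dimensions, so the equation is dimensionally consistent.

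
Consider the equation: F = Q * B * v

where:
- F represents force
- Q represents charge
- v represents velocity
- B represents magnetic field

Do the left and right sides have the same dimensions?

Yes

F (force) has dimensions [L M T^-2].
Q (charge) has dimensions [I T].
v (velocity) has dimensions [L T^-1].
B (magnetic field) has dimensions [I^-1 M T^-2].

Left side: [L M T^-2]
Right side: [L M T^-2]

Both sides have the same dimensions, so the equation is dimensionally consistent.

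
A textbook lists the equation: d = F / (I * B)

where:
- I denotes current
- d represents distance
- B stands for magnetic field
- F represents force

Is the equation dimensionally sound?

Yes

I (current) has dimensions [I].
d (distance) has dimensions [L].
B (magnetic field) has dimensions [I^-1 M T^-2].
F (force) has dimensions [L M T^-2].

Left side: [L]
Right side: [L]

Both sides have the same dimensions, so the equation is dimensionally consistent.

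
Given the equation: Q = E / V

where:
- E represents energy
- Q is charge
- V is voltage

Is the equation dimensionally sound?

Yes

E (energy) has dimensions [L^2 M T^-2].
Q (charge) has dimensions [I T].
V (voltage) has dimensions [I^-1 L^2 M T^-3].

Left side: [I T]
Right side: [I T]

Both sides have the same dimensions, so the equation is dimensionally consistent.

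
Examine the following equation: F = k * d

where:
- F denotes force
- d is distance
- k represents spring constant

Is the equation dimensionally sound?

Yes

F (force) has dimensions [L M T^-2].
d (distance) has dimensions [L].
k (spring constant) has dimensions [M T^-2].

Left side: [L M T^-2]
Right side: [L M T^-2]

Both sides have the same dimensions, so the equation is dimensionally consistent.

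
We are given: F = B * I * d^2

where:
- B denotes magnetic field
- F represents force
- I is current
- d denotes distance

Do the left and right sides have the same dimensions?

No

B (magnetic field) has dimensions [I^-1 M T^-2].
F (force) has dimensions [L M T^-2].
I (current) has dimensions [I].
d (distance) has dimensions [L].

Left side: [L M T^-2]
Right side: [L^2 M T^-2]

The two sides have different dimensions, so the equation is NOT dimensionally consistent.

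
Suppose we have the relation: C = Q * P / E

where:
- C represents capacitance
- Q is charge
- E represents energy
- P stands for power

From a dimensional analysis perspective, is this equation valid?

No

C (capacitance) has dimensions [I^2 L^-2 M^-1 T^4].
Q (charge) has dimensions [I T].
E (energy) has dimensions [L^2 M T^-2].
P (power) has dimensions [L^2 M T^-3].

Left side: [I^2 L^-2 M^-1 T^4]
Right side: [I]

The two sides have different dimensions, so the equation is NOT dimensionally consistent.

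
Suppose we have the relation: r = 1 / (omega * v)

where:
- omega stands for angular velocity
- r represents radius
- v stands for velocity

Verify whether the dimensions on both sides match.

No

omega (angular velocity) has dimensions [T^-1].
r (radius) has dimensions [L].
v (velocity) has dimensions [L T^-1].

Left side: [L]
Right side: [L^-1 T^2]

The two sides have different dimensions, so the equation is NOT dimensionally consistent.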